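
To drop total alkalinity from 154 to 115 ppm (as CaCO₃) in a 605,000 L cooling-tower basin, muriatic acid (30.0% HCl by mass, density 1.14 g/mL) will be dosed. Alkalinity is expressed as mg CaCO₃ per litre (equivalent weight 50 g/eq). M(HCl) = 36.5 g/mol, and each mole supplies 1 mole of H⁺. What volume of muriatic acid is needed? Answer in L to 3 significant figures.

50.4 L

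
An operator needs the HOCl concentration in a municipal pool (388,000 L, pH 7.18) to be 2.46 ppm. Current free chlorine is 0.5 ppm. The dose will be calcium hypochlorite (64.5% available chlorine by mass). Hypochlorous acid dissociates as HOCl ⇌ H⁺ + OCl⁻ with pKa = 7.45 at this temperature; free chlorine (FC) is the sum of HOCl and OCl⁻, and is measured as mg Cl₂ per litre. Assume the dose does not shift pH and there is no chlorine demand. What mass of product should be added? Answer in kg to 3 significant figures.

[OCl⁻]/[HOCl] = 10^(pH − pKa) = 10^(7.18 − 7.45) = 0.537; fraction as HOCl = 1/(1 + 0.537) = 0.6506.
Free chlorine required for 2.46 ppm HOCl: 2.46 / 0.6506 = 3.781 ppm.
FC to add: 3.781 − 0.5 = 3.281 mg/L as Cl₂.
Cl₂ equivalent: 3.281 mg/L × 388,000 L = 1273 g.
Product at 64.5% available Cl: 1273 / 0.645 = 1974 g.

1.97 kg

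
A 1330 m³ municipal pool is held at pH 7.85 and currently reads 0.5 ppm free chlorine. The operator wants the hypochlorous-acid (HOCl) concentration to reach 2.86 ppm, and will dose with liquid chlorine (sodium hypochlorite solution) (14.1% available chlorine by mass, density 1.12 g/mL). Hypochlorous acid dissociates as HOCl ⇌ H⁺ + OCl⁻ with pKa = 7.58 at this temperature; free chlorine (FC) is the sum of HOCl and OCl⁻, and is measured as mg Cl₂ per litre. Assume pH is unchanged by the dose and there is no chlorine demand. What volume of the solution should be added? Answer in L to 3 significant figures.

Volume: 1330 m³ = 1,330,000 L.
[OCl⁻]/[HOCl] = 10^(pH − pKa) = 10^(7.85 − 7.58) = 1.862; fraction as HOCl = 1/(1 + 1.862) = 0.3494.
Free chlorine required for 2.86 ppm HOCl: 2.86 / 0.3494 = 8.186 ppm.
FC to add: 8.186 − 0.5 = 7.686 mg/L as Cl₂.
Cl₂ equivalent: 7.686 mg/L × 1,330,000 L = 10,220 g.
Product at 14.1% available Cl: 10,220 / 0.141 = 72,500 g.
Volume: 72,500 g ÷ 1.12 g/mL = 64,730 mL.

64.7 L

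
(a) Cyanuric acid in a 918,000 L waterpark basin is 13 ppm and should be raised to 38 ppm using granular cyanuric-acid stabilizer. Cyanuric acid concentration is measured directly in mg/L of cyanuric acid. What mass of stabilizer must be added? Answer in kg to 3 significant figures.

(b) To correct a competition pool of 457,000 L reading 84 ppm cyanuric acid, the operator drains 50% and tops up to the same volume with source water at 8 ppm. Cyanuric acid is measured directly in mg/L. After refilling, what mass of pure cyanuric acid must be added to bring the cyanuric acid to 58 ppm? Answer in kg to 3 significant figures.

(a) 22.9 kg; (b) 5.48 kg

(a) CYA to add: (38 − 13) = 25 mg/L × 918,000 L = 22,950 g cyanuric acid.

(b) After draining 50% and refilling: 84 × 0.50 + 8 × 0.50 = 46 ppm.
(b) Deficit to target: 58 − 46 = 12 mg/L.
(b) Mass: 12 mg/L × 457,000 L = 5484 g cyanuric acid.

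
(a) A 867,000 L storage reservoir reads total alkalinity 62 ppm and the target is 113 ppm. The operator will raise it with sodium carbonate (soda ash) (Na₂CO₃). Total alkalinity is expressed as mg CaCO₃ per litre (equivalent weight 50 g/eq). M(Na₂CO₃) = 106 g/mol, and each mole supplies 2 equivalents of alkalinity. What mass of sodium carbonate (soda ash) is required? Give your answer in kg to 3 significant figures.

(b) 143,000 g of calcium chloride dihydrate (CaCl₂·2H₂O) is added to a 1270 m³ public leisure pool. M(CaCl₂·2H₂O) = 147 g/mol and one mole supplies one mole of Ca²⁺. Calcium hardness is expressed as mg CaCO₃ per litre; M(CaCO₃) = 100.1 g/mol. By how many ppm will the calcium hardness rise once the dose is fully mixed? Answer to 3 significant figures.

(a) 46.9 kg; (b) 76.7 ppm

(a) Alkalinity to add: (113 − 62) = 51 mg/L as CaCO₃ × 867,000 L = 44,220 g as CaCO₃.
(a) Equivalents: 44,220 g ÷ 50 g/eq = 884.3 eq.
(a) Each mole of Na₂CO₃ supplies 2 eq, so 884.3 / 2 = 442.2 mol.
(a) Mass: 442.2 mol × 106 g/mol = 46,870 g.

(b) Volume: 1270 m³ = 1,270,000 L.
(b) Moles of Ca²⁺: 143,000 g ÷ 147 g/mol = 972.8 mol.
(b) As CaCO₃: 972.8 mol × 100.1 g/mol = 97,380 g.
(b) Rise: 97,380 g / 1,270,000 L × 1000 = 76.67 mg/L.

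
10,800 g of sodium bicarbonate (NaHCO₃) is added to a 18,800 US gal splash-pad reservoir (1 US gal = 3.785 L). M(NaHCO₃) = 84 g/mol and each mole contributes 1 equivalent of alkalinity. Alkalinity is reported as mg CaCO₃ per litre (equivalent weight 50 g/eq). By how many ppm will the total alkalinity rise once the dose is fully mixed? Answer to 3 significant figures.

90.3 ppm

Volume: 18,800 US gal × 3.785 L/gal = 71,158 L.
Moles of NaHCO₃: 10,800 g ÷ 84 g/mol = 128.6 mol → 128.6 eq of alkalinity.
As CaCO₃: 128.6 eq × 50 g/eq = 6429 g.
Rise: 6429 g / 71,158 L × 1000 = 90.34 mg/L.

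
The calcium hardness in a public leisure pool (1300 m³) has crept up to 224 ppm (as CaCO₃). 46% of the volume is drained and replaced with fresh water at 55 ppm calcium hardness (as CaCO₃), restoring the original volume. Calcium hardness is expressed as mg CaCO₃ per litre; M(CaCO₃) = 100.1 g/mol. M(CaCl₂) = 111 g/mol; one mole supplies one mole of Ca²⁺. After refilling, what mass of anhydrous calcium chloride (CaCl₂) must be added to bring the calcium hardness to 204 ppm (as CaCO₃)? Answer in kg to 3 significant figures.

83.2 kg

Volume: 1300 m³ = 1,300,000 L.
After draining 46% and refilling: 224 × 0.54 + 55 × 0.46 = 146.26 ppm.
Deficit to target: 204 − 146.26 = 57.74 mg/L.
As CaCO₃: 57.74 mg/L × 1,300,000 L = 75,060 g; ÷ 100.1 = 749.9 mol Ca²⁺.
Mass: 749.9 × 111 = 83,240 g.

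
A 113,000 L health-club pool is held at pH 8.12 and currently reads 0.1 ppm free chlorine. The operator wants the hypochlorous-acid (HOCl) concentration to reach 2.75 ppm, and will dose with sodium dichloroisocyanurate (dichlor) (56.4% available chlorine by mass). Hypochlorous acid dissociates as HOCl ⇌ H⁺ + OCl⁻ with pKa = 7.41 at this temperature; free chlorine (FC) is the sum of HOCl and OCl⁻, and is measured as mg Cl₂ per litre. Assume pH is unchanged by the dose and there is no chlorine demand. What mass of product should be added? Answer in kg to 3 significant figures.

[OCl⁻]/[HOCl] = 10^(pH − pKa) = 10^(8.12 − 7.41) = 5.129; fraction as HOCl = 1/(1 + 5.129) = 0.1632.
Free chlorine required for 2.75 ppm HOCl: 2.75 / 0.1632 = 16.85 ppm.
FC to add: 16.85 − 0.1 = 16.75 mg/L as Cl₂.
Cl₂ equivalent: 16.75 mg/L × 113,000 L = 1893 g.
Product at 56.4% available Cl: 1893 / 0.564 = 3357 g.

3.36 kg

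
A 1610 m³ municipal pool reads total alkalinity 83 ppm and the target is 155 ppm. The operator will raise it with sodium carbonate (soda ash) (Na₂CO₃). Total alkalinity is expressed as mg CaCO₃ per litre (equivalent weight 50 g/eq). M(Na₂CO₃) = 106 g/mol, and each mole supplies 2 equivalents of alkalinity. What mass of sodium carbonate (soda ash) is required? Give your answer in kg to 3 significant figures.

Volume: 1610 m³ = 1,610,000 L.
Alkalinity to add: (155 − 83) = 72 mg/L as CaCO₃ × 1,610,000 L = 115,900 g as CaCO₃.
Equivalents: 115,900 g ÷ 50 g/eq = 2318 eq.
Each mole of Na₂CO₃ supplies 2 eq, so 2318 / 2 = 1159 mol.
Mass: 1159 mol × 106 g/mol = 122,900 g.

123 kg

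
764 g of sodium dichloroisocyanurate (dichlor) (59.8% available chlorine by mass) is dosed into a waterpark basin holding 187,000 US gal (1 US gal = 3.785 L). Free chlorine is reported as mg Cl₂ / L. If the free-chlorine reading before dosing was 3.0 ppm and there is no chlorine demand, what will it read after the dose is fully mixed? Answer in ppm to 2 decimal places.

3.65 ppm

Volume: 187,000 US gal × 3.785 L/gal = 707,795 L.
Available chlorine delivered: 764 g × 0.598 = 456.9 g as Cl₂.
Concentration rise: 456.9 g / 707,795 L = 0.6455 mg/L = 0.65 ppm.
Final FC: 3.0 + 0.65 = 3.65 ppm.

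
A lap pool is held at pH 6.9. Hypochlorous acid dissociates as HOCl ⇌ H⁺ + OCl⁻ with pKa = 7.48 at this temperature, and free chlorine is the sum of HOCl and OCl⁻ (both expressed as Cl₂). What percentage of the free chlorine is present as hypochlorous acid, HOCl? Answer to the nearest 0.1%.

79.2%

[OCl⁻]/[HOCl] = 10^(pH − pKa) = 10^(6.9 − 7.48) = 10^-0.58 = 0.263.
Fraction as HOCl = 1 / (1 + 0.263) = 0.7917.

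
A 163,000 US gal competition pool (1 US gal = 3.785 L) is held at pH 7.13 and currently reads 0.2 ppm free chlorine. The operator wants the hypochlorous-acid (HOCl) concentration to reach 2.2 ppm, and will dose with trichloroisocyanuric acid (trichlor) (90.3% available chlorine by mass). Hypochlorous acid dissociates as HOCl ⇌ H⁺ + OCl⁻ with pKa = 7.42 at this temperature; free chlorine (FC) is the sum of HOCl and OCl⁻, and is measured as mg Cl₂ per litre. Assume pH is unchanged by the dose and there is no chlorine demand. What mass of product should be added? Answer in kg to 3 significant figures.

Volume: 163,000 US gal × 3.785 L/gal = 616,955 L.
[OCl⁻]/[HOCl] = 10^(pH − pKa) = 10^(7.13 − 7.42) = 0.5129; fraction as HOCl = 1/(1 + 0.5129) = 0.661.
Free chlorine required for 2.2 ppm HOCl: 2.2 / 0.661 = 3.328 ppm.
FC to add: 3.328 − 0.2 = 3.128 mg/L as Cl₂.
Cl₂ equivalent: 3.128 mg/L × 616,955 L = 1930 g.
Product at 90.3% available Cl: 1930 / 0.903 = 2137 g.

2.14 kg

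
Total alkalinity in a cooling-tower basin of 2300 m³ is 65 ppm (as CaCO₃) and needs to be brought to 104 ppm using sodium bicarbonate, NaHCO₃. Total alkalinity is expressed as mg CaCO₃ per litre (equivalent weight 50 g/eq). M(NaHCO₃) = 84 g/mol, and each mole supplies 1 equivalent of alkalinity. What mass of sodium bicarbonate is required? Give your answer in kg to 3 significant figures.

Volume: 2300 m³ = 2,300,000 L.
Alkalinity to add: (104 − 65) = 39 mg/L as CaCO₃ × 2,300,000 L = 89,700 g as CaCO₃.
Equivalents: 89,700 g ÷ 50 g/eq = 1794 eq.
NaHCO₃ supplies 1 eq per mole → 1794 mol.
Mass: 1794 mol × 84 g/mol = 150,700 g.

151 kg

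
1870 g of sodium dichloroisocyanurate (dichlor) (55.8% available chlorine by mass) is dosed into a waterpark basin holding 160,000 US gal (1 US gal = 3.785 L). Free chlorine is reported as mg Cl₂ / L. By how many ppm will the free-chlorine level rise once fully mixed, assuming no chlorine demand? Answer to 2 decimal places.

1.72 ppm

Volume: 160,000 US gal × 3.785 L/gal = 605,600 L.
Available chlorine delivered: 1870 g × 0.558 = 1043 g as Cl₂.
Concentration rise: 1043 g / 605,600 L = 1.723 mg/L = 1.72 ppm.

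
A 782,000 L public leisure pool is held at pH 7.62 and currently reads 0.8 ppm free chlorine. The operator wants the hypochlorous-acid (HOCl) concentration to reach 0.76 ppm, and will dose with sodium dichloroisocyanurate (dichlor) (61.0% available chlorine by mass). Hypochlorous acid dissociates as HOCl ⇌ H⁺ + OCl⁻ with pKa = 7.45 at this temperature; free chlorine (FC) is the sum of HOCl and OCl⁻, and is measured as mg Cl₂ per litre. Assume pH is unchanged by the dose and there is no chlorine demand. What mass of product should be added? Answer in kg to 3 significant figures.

[OCl⁻]/[HOCl] = 10^(pH − pKa) = 10^(7.62 − 7.45) = 1.479; fraction as HOCl = 1/(1 + 1.479) = 0.4034.
Free chlorine required for 0.76 ppm HOCl: 0.76 / 0.4034 = 1.884 ppm.
FC to add: 1.884 − 0.8 = 1.084 mg/L as Cl₂.
Cl₂ equivalent: 1.084 mg/L × 782,000 L = 847.8 g.
Product at 61.0% available Cl: 847.8 / 0.61 = 1390 g.

1.39 kg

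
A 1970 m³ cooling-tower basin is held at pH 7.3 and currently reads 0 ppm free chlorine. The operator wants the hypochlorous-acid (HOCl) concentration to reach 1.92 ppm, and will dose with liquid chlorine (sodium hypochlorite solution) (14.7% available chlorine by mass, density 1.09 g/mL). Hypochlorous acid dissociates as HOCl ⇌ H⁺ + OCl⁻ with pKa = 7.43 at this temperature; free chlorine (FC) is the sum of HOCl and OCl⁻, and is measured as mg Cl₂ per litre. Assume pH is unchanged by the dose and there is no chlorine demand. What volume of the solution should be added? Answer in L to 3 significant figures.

Volume: 1970 m³ = 1,970,000 L.
[OCl⁻]/[HOCl] = 10^(pH − pKa) = 10^(7.3 − 7.43) = 0.7413; fraction as HOCl = 1/(1 + 0.7413) = 0.5743.
Free chlorine required for 1.92 ppm HOCl: 1.92 / 0.5743 = 3.343 ppm.
FC to add: 3.343 − 0 = 3.343 mg/L as Cl₂.
Cl₂ equivalent: 3.343 mg/L × 1,970,000 L = 6586 g.
Product at 14.7% available Cl: 6586 / 0.147 = 44,800 g.
Volume: 44,800 g ÷ 1.09 g/mL = 41,110 mL.

41.1 L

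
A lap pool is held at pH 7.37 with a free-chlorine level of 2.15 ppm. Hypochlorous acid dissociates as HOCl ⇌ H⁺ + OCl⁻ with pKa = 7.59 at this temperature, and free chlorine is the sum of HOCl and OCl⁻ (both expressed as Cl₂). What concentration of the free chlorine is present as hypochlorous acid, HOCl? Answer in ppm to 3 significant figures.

1.34 ppm

[OCl⁻]/[HOCl] = 10^(pH − pKa) = 10^(7.37 − 7.59) = 10^-0.22 = 0.6026.
Fraction as HOCl = 1 / (1 + 0.6026) = 0.624.
HOCl = 0.624 × 2.15 ppm = 1.342 ppm.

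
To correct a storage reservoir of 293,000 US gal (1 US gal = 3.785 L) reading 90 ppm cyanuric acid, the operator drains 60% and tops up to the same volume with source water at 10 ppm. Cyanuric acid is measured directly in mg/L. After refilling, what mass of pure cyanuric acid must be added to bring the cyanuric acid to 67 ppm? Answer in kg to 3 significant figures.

Volume: 293,000 US gal × 3.785 L/gal = 1,109,005 L.
After draining 60% and refilling: 90 × 0.40 + 10 × 0.60 = 42 ppm.
Deficit to target: 67 − 42 = 25 mg/L.
Mass: 25 mg/L × 1,109,005 L = 27,730 g cyanuric acid.

27.7 kg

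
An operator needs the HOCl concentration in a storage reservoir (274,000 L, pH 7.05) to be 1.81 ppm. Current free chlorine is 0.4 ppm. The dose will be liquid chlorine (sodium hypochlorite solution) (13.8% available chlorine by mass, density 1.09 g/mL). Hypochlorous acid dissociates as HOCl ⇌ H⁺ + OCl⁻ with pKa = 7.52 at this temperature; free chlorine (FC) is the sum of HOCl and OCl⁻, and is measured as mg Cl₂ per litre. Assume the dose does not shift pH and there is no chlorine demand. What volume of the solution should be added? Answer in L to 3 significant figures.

3.69 L

[OCl⁻]/[HOCl] = 10^(pH − pKa) = 10^(7.05 − 7.52) = 0.3388; fraction as HOCl = 1/(1 + 0.3388) = 0.7469.
Free chlorine required for 1.81 ppm HOCl: 1.81 / 0.7469 = 2.423 ppm.
FC to add: 2.423 − 0.4 = 2.023 mg/L as Cl₂.
Cl₂ equivalent: 2.023 mg/L × 274,000 L = 554.4 g.
Product at 13.8% available Cl: 554.4 / 0.138 = 4017 g.
Volume: 4017 g ÷ 1.09 g/mL = 3686 mL.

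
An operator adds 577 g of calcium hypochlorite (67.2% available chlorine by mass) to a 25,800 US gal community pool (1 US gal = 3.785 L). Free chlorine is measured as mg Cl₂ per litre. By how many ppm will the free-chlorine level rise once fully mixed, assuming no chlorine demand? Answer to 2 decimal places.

3.97 ppm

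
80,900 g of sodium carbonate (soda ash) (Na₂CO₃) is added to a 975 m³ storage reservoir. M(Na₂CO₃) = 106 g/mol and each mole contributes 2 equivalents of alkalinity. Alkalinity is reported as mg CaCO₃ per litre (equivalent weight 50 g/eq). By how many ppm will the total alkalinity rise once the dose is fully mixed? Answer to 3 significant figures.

78.3 ppm

Volume: 975 m³ = 975,000 L.
Moles of Na₂CO₃: 80,900 g ÷ 106 g/mol = 763.2 mol → 1526 eq of alkalinity.
As CaCO₃: 1526 eq × 50 g/eq = 76,320 g.
Rise: 76,320 g / 975,000 L × 1000 = 78.28 mg/L.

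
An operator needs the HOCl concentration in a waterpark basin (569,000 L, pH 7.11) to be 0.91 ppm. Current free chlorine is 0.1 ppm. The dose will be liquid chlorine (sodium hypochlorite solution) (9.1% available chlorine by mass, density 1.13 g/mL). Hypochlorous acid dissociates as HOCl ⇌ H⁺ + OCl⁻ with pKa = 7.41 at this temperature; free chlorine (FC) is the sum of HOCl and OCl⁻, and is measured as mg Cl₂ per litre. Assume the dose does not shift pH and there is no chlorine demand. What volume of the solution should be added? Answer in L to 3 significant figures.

[OCl⁻]/[HOCl] = 10^(pH − pKa) = 10^(7.11 − 7.41) = 0.5012; fraction as HOCl = 1/(1 + 0.5012) = 0.6661.
Free chlorine required for 0.91 ppm HOCl: 0.91 / 0.6661 = 1.366 ppm.
FC to add: 1.366 − 0.1 = 1.266 mg/L as Cl₂.
Cl₂ equivalent: 1.266 mg/L × 569,000 L = 720.4 g.
Product at 9.1% available Cl: 720.4 / 0.091 = 7916 g.
Volume: 7916 g ÷ 1.13 g/mL = 7006 mL.

7.01 L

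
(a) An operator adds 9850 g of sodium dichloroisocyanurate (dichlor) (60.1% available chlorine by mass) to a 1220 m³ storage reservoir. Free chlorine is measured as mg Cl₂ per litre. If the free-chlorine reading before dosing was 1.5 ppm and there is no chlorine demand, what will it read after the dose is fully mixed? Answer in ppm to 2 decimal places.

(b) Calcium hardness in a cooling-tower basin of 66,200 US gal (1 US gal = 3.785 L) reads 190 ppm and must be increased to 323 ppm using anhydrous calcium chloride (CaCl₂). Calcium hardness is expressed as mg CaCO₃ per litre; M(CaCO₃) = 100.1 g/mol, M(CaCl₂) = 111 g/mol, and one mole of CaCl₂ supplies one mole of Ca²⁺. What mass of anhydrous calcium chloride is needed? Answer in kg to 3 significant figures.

(a) 6.35 ppm; (b) 37.0 kg

(a) Volume: 1220 m³ = 1,220,000 L.
(a) Available chlorine delivered: 9850 g × 0.601 = 5920 g as Cl₂.
(a) Concentration rise: 5920 g / 1,220,000 L = 4.852 mg/L = 4.85 ppm.
(a) Final FC: 1.5 + 4.85 = 6.35 ppm.

(b) Volume: 66,200 US gal × 3.785 L/gal = 250,567 L.
(b) Hardness to add: (323 − 190) = 133 mg/L as CaCO₃ × 250,567 L = 33,330 g as CaCO₃.
(b) Moles of Ca²⁺ (1 mol Ca²⁺ ≡ 1 mol CaCO₃): 33,330 / 100.1 g/mol = 332.9 mol.
(b) Mass of CaCl₂: 332.9 × 111 = 36,950 g.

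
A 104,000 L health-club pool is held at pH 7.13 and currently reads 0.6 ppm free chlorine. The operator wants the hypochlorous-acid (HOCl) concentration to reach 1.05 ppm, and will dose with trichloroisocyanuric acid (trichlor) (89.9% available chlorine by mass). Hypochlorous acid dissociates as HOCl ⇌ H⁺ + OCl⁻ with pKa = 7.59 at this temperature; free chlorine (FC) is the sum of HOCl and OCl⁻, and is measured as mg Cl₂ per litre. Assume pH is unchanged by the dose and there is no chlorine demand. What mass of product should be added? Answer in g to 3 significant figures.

94.2 g

[OCl⁻]/[HOCl] = 10^(pH − pKa) = 10^(7.13 − 7.59) = 0.3467; fraction as HOCl = 1/(1 + 0.3467) = 0.7425.
Free chlorine required for 1.05 ppm HOCl: 1.05 / 0.7425 = 1.414 ppm.
FC to add: 1.414 − 0.6 = 0.8141 mg/L as Cl₂.
Cl₂ equivalent: 0.8141 mg/L × 104,000 L = 84.66 g.
Product at 89.9% available Cl: 84.66 / 0.899 = 94.18 g.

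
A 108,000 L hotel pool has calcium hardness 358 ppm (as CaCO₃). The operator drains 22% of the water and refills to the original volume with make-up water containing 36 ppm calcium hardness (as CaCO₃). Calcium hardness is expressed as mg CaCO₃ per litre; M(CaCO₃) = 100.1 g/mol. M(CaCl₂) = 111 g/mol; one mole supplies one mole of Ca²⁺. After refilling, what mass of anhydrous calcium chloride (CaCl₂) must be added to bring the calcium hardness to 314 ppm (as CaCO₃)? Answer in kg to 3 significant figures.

3.21 kg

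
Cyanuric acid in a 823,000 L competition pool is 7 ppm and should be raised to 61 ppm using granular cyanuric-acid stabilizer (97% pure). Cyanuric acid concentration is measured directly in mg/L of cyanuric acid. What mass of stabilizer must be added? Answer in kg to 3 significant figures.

45.8 kg

CYA to add: (61 − 7) = 54 mg/L × 823,000 L = 44,440 g cyanuric acid.
At 97% purity: 44,440 / 0.97 = 45,820 g product.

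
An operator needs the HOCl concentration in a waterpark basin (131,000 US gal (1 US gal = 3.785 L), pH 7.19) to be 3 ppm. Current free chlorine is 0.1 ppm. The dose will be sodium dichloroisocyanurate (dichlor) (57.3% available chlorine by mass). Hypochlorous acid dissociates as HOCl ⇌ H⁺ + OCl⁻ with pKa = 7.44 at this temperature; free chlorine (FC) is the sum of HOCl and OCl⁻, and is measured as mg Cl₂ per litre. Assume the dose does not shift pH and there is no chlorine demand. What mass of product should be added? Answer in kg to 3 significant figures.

Volume: 131,000 US gal × 3.785 L/gal = 495,835 L.
[OCl⁻]/[HOCl] = 10^(pH − pKa) = 10^(7.19 − 7.44) = 0.5623; fraction as HOCl = 1/(1 + 0.5623) = 0.6401.
Free chlorine required for 3 ppm HOCl: 3 / 0.6401 = 4.687 ppm.
FC to add: 4.687 − 0.1 = 4.587 mg/L as Cl₂.
Cl₂ equivalent: 4.587 mg/L × 495,835 L = 2274 g.
Product at 57.3% available Cl: 2274 / 0.573 = 3969 g.

3.97 kg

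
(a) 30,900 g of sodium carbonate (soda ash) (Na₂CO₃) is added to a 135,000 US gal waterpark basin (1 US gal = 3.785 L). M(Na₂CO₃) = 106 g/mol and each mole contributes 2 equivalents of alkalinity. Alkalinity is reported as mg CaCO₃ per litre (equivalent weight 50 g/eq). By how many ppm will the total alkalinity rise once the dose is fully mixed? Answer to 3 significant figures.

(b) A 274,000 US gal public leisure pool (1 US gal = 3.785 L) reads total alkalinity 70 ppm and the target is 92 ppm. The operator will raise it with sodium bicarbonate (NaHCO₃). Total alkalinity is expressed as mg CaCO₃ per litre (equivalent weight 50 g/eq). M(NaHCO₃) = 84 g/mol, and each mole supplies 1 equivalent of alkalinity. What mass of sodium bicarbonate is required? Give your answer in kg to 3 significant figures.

(a) 57.0 ppm; (b) 38.3 kg

(a) Volume: 135,000 US gal × 3.785 L/gal = 510,975 L.
(a) Moles of Na₂CO₃: 30,900 g ÷ 106 g/mol = 291.5 mol → 583 eq of alkalinity.
(a) As CaCO₃: 583 eq × 50 g/eq = 29,150 g.
(a) Rise: 29,150 g / 510,975 L × 1000 = 57.05 mg/L.

(b) Volume: 274,000 US gal × 3.785 L/gal = 1,037,090 L.
(b) Alkalinity to add: (92 − 70) = 22 mg/L as CaCO₃ × 1,037,090 L = 22,820 g as CaCO₃.
(b) Equivalents: 22,820 g ÷ 50 g/eq = 456.3 eq.
(b) NaHCO₃ supplies 1 eq per mole → 456.3 mol.
(b) Mass: 456.3 mol × 84 g/mol = 38,330 g.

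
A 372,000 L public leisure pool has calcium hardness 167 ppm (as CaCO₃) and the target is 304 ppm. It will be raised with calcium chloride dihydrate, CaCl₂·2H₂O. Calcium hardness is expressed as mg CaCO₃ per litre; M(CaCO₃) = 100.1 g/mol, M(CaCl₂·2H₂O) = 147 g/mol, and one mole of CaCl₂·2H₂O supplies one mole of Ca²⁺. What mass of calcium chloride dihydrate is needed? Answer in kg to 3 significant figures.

Hardness to add: (304 − 167) = 137 mg/L as CaCO₃ × 372,000 L = 50,960 g as CaCO₃.
Moles of Ca²⁺ (1 mol Ca²⁺ ≡ 1 mol CaCO₃): 50,960 / 100.1 g/mol = 509.1 mol.
Mass of CaCl₂·2H₂O: 509.1 × 147 = 74,840 g.

74.8 kg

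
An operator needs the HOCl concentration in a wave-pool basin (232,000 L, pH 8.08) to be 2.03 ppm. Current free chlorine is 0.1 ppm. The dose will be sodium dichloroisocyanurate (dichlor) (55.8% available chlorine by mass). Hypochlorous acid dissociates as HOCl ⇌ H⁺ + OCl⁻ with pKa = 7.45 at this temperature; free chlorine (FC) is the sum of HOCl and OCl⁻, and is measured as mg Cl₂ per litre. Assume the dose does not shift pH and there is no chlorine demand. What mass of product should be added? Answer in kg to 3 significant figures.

4.40 kg

[OCl⁻]/[HOCl] = 10^(pH − pKa) = 10^(8.08 − 7.45) = 4.266; fraction as HOCl = 1/(1 + 4.266) = 0.1899.
Free chlorine required for 2.03 ppm HOCl: 2.03 / 0.1899 = 10.69 ppm.
FC to add: 10.69 − 0.1 = 10.59 mg/L as Cl₂.
Cl₂ equivalent: 10.59 mg/L × 232,000 L = 2457 g.
Product at 55.8% available Cl: 2457 / 0.558 = 4403 g.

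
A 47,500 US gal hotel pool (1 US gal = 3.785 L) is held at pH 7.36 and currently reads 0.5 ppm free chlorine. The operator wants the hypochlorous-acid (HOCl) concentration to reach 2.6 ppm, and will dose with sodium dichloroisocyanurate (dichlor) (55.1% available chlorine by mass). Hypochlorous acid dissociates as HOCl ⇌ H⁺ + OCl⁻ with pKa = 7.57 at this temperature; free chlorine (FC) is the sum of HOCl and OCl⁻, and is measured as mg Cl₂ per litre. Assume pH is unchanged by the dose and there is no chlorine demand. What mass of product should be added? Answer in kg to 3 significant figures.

Volume: 47,500 US gal × 3.785 L/gal = 179,788 L.
[OCl⁻]/[HOCl] = 10^(pH − pKa) = 10^(7.36 − 7.57) = 0.6166; fraction as HOCl = 1/(1 + 0.6166) = 0.6186.
Free chlorine required for 2.6 ppm HOCl: 2.6 / 0.6186 = 4.203 ppm.
FC to add: 4.203 − 0.5 = 3.703 mg/L as Cl₂.
Cl₂ equivalent: 3.703 mg/L × 179,788 L = 665.8 g.
Product at 55.1% available Cl: 665.8 / 0.551 = 1208 g.

1.21 kg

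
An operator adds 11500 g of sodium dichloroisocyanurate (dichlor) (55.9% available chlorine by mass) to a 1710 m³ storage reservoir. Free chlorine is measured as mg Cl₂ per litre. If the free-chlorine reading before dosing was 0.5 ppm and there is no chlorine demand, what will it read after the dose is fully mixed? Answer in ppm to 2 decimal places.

4.26 ppm

Volume: 1710 m³ = 1,710,000 L.
Available chlorine delivered: 11,500 g × 0.559 = 6429 g as Cl₂.
Concentration rise: 6429 g / 1,710,000 L = 3.759 mg/L = 3.76 ppm.
Final FC: 0.5 + 3.76 = 4.26 ppm.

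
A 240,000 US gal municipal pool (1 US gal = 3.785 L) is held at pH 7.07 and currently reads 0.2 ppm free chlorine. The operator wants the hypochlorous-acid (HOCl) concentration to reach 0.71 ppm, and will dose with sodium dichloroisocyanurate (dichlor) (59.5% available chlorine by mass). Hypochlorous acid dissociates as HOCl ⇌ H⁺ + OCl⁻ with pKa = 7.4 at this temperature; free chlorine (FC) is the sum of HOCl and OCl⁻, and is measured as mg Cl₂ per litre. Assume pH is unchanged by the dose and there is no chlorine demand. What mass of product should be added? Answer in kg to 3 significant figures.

1.29 kg

Volume: 240,000 US gal × 3.785 L/gal = 908,400 L.
[OCl⁻]/[HOCl] = 10^(pH − pKa) = 10^(7.07 − 7.4) = 0.4677; fraction as HOCl = 1/(1 + 0.4677) = 0.6813.
Free chlorine required for 0.71 ppm HOCl: 0.71 / 0.6813 = 1.042 ppm.
FC to add: 1.042 − 0.2 = 0.8421 mg/L as Cl₂.
Cl₂ equivalent: 0.8421 mg/L × 908,400 L = 765 g.
Product at 59.5% available Cl: 765 / 0.595 = 1286 g.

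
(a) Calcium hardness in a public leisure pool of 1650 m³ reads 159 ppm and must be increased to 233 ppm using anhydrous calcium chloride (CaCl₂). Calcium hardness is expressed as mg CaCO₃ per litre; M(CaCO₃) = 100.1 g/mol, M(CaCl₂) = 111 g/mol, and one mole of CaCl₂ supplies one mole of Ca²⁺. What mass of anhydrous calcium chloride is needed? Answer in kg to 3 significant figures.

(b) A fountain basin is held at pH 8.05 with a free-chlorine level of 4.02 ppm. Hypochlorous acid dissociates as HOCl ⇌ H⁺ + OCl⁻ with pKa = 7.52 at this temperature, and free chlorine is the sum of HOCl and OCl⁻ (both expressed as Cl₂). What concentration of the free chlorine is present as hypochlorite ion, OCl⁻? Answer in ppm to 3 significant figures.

(a) 135 kg; (b) 3.10 ppm

(a) Volume: 1650 m³ = 1,650,000 L.
(a) Hardness to add: (233 − 159) = 74 mg/L as CaCO₃ × 1,650,000 L = 122,100 g as CaCO₃.
(a) Moles of Ca²⁺ (1 mol Ca²⁺ ≡ 1 mol CaCO₃): 122,100 / 100.1 g/mol = 1220 mol.
(a) Mass of CaCl₂: 1220 × 111 = 135,400 g.

(b) [OCl⁻]/[HOCl] = 10^(pH − pKa) = 10^(8.05 − 7.52) = 10^0.53 = 3.388.
(b) Fraction as HOCl = 1 / (1 + 3.388) = 0.2279.
(b) OCl⁻ = (1 − 0.2279) × 4.02 ppm = 3.104 ppm.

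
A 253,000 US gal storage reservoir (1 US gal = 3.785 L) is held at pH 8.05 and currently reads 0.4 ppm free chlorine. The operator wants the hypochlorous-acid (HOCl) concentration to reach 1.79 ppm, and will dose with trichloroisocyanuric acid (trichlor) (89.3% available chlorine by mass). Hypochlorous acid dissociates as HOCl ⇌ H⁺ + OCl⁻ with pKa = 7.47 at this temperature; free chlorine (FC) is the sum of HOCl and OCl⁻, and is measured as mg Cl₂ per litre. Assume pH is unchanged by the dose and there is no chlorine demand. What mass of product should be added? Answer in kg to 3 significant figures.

8.79 kg

Volume: 253,000 US gal × 3.785 L/gal = 957,605 L.
[OCl⁻]/[HOCl] = 10^(pH − pKa) = 10^(8.05 − 7.47) = 3.802; fraction as HOCl = 1/(1 + 3.802) = 0.2083.
Free chlorine required for 1.79 ppm HOCl: 1.79 / 0.2083 = 8.595 ppm.
FC to add: 8.595 − 0.4 = 8.195 mg/L as Cl₂.
Cl₂ equivalent: 8.195 mg/L × 957,605 L = 7848 g.
Product at 89.3% available Cl: 7848 / 0.893 = 8788 g.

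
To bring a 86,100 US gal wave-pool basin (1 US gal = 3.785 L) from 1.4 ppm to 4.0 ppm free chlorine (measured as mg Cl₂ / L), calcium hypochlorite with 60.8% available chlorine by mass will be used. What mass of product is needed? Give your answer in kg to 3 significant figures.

Volume: 86,100 US gal × 3.785 L/gal = 325,888 L.
Chlorine deficit: 4.0 − 1.4 = 2.6 ppm = 2.6 mg/L as Cl₂.
Cl₂ equivalent needed: 2.6 mg/L × 325,888 L = 847,300 mg = 847.3 g.
Product at 60.8% available chlorine: 847.3 / 0.608 = 1394 g.

1.39 kg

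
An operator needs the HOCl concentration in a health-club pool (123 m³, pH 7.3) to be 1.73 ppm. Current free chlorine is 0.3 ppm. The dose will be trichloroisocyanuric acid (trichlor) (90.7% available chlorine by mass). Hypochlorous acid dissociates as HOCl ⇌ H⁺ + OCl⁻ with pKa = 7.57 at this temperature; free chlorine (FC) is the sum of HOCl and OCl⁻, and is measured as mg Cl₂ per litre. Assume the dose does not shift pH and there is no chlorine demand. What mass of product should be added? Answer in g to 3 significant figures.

Volume: 123 m³ = 123,000 L.
[OCl⁻]/[HOCl] = 10^(pH − pKa) = 10^(7.3 − 7.57) = 0.537; fraction as HOCl = 1/(1 + 0.537) = 0.6506.
Free chlorine required for 1.73 ppm HOCl: 1.73 / 0.6506 = 2.659 ppm.
FC to add: 2.659 − 0.3 = 2.359 mg/L as Cl₂.
Cl₂ equivalent: 2.359 mg/L × 123,000 L = 290.2 g.
Product at 90.7% available Cl: 290.2 / 0.907 = 319.9 g.

320 g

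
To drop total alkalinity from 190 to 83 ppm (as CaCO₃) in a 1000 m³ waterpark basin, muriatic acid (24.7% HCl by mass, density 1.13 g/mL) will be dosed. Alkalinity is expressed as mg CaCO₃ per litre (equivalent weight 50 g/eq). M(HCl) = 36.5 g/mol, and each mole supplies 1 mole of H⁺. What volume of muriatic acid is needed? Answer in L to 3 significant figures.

280 L

Volume: 1000 m³ = 1,000,000 L.
Alkalinity to neutralize: (190 − 83) = 107 mg/L as CaCO₃ × 1,000,000 L = 107,000 g as CaCO₃.
Equivalents of H⁺ required: 107,000 ÷ 50 g/eq = 2140 eq = 2140 mol HCl.
Mass of HCl: 2140 × 36.5 = 78,110 g.
Mass of 24.7% solution: 78,110 / 0.247 = 316,200 g.
Volume: 316,200 g ÷ 1.13 g/mL = 279,900 mL.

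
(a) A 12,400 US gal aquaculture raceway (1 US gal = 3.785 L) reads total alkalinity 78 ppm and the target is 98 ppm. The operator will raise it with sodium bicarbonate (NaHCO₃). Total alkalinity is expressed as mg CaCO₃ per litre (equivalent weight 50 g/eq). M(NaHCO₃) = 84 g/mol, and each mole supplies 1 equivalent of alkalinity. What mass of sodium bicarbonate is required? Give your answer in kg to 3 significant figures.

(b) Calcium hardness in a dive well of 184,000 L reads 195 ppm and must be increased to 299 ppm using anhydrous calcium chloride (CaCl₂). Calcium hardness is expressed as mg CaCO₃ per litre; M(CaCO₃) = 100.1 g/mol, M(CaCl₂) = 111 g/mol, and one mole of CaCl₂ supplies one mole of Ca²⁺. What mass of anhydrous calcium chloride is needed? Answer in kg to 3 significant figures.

(a) Volume: 12,400 US gal × 3.785 L/gal = 46,934 L.
(a) Alkalinity to add: (98 − 78) = 20 mg/L as CaCO₃ × 46,934 L = 938.7 g as CaCO₃.
(a) Equivalents: 938.7 g ÷ 50 g/eq = 18.77 eq.
(a) NaHCO₃ supplies 1 eq per mole → 18.77 mol.
(a) Mass: 18.77 mol × 84 g/mol = 1577 g.

(b) Hardness to add: (299 − 195) = 104 mg/L as CaCO₃ × 184,000 L = 19,140 g as CaCO₃.
(b) Moles of Ca²⁺ (1 mol Ca²⁺ ≡ 1 mol CaCO₃): 19,140 / 100.1 g/mol = 191.2 mol.
(b) Mass of CaCl₂: 191.2 × 111 = 21,220 g.

(a) 1.58 kg; (b) 21.2 kg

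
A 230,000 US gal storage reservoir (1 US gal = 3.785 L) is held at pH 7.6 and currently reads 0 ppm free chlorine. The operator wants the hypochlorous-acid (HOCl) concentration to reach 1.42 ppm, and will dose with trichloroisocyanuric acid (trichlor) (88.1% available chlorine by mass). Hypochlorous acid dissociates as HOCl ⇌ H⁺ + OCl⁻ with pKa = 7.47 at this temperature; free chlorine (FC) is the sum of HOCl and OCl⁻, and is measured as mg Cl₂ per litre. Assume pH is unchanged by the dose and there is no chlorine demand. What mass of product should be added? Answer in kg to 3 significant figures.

Volume: 230,000 US gal × 3.785 L/gal = 870,550 L.
[OCl⁻]/[HOCl] = 10^(pH − pKa) = 10^(7.6 − 7.47) = 1.349; fraction as HOCl = 1/(1 + 1.349) = 0.4257.
Free chlorine required for 1.42 ppm HOCl: 1.42 / 0.4257 = 3.336 ppm.
FC to add: 3.336 − 0 = 3.336 mg/L as Cl₂.
Cl₂ equivalent: 3.336 mg/L × 870,550 L = 2904 g.
Product at 88.1% available Cl: 2904 / 0.881 = 3296 g.

3.30 kg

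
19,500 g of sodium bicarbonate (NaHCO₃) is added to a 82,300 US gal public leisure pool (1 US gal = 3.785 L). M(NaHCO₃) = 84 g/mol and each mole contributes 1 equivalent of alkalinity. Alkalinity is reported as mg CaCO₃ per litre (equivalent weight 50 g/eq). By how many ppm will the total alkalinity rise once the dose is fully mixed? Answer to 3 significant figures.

37.3 ppm

Volume: 82,300 US gal × 3.785 L/gal = 311,506 L.
Moles of NaHCO₃: 19,500 g ÷ 84 g/mol = 232.1 mol → 232.1 eq of alkalinity.
As CaCO₃: 232.1 eq × 50 g/eq = 11,610 g.
Rise: 11,610 g / 311,506 L × 1000 = 37.26 mg/L.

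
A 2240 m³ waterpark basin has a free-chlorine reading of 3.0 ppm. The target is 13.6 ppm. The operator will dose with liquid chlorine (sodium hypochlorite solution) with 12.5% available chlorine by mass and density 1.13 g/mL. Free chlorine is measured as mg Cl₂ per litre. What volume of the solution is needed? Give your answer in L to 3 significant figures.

Volume: 2240 m³ = 2,240,000 L.
Chlorine deficit: 13.6 − 3.0 = 10.6 ppm = 10.6 mg/L as Cl₂.
Cl₂ equivalent needed: 10.6 mg/L × 2,240,000 L = 23,740,000 mg = 23,740 g.
Product at 12.5% available chlorine: 23,740 / 0.125 = 190,000 g.
Volume at density 1.13 g/mL: 190,000 g ÷ 1.13 g/mL = 168,100 mL.

168 L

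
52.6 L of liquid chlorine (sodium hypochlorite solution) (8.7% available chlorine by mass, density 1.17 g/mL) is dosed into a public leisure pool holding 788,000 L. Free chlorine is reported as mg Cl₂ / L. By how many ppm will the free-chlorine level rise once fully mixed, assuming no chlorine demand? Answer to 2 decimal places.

6.79 ppm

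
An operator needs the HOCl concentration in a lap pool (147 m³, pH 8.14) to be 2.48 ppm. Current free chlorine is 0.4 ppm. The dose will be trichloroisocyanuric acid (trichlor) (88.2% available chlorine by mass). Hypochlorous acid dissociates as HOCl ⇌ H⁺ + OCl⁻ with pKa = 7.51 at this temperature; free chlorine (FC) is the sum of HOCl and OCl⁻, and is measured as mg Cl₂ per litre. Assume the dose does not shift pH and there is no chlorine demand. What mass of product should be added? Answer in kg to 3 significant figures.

Volume: 147 m³ = 147,000 L.
[OCl⁻]/[HOCl] = 10^(pH − pKa) = 10^(8.14 − 7.51) = 4.266; fraction as HOCl = 1/(1 + 4.266) = 0.1899.
Free chlorine required for 2.48 ppm HOCl: 2.48 / 0.1899 = 13.06 ppm.
FC to add: 13.06 − 0.4 = 12.66 mg/L as Cl₂.
Cl₂ equivalent: 12.66 mg/L × 147,000 L = 1861 g.
Product at 88.2% available Cl: 1861 / 0.882 = 2110 g.

2.11 kg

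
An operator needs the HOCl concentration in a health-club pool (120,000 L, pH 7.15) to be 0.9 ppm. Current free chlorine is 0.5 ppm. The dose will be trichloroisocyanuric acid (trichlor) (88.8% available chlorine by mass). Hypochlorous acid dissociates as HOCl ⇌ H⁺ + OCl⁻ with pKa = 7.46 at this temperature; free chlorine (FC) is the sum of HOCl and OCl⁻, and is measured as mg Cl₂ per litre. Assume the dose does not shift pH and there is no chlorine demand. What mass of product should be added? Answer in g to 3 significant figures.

[OCl⁻]/[HOCl] = 10^(pH − pKa) = 10^(7.15 − 7.46) = 0.4898; fraction as HOCl = 1/(1 + 0.4898) = 0.6712.
Free chlorine required for 0.9 ppm HOCl: 0.9 / 0.6712 = 1.341 ppm.
FC to add: 1.341 − 0.5 = 0.8408 mg/L as Cl₂.
Cl₂ equivalent: 0.8408 mg/L × 120,000 L = 100.9 g.
Product at 88.8% available Cl: 100.9 / 0.888 = 113.6 g.

114 g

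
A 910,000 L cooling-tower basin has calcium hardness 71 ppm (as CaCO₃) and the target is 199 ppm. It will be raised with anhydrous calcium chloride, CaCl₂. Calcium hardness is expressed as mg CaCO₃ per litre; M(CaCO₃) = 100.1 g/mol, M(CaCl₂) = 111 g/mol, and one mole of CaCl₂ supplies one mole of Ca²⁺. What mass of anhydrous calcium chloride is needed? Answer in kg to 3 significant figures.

129 kg

Hardness to add: (199 − 71) = 128 mg/L as CaCO₃ × 910,000 L = 116,500 g as CaCO₃.
Moles of Ca²⁺ (1 mol Ca²⁺ ≡ 1 mol CaCO₃): 116,500 / 100.1 g/mol = 1164 mol.
Mass of CaCl₂: 1164 × 111 = 129,200 g.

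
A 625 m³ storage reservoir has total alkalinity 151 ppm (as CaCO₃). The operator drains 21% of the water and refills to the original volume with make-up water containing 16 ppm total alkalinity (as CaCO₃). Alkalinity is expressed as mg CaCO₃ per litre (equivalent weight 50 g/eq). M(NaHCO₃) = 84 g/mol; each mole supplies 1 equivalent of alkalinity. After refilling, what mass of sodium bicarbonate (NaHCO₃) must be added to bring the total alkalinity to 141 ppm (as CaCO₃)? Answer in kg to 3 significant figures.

19.3 kg

Volume: 625 m³ = 625,000 L.
After draining 21% and refilling: 151 × 0.79 + 16 × 0.21 = 122.65 ppm.
Deficit to target: 141 − 122.65 = 18.35 mg/L.
As CaCO₃: 18.35 mg/L × 625,000 L = 11,470 g; ÷ 50 g/eq ÷ 1 = 229.4 mol NaHCO₃.
Mass: 229.4 × 84 = 19,270 g.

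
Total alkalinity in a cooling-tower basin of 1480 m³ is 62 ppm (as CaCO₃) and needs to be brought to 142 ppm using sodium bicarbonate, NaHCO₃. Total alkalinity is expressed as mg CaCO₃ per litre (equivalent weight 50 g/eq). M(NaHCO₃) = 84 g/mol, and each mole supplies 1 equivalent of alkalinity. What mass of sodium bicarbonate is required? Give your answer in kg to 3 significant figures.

199 kg

Volume: 1480 m³ = 1,480,000 L.
Alkalinity to add: (142 − 62) = 80 mg/L as CaCO₃ × 1,480,000 L = 118,400 g as CaCO₃.
Equivalents: 118,400 g ÷ 50 g/eq = 2368 eq.
NaHCO₃ supplies 1 eq per mole → 2368 mol.
Mass: 2368 mol × 84 g/mol = 198,900 g.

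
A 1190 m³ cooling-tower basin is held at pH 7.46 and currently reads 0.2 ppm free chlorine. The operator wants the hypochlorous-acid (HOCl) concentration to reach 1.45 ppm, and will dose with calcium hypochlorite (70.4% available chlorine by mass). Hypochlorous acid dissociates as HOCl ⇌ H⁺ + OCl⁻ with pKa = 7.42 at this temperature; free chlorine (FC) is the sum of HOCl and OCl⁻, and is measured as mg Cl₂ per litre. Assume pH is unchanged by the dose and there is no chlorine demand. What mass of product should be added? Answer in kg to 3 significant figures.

Volume: 1190 m³ = 1,190,000 L.
[OCl⁻]/[HOCl] = 10^(pH − pKa) = 10^(7.46 − 7.42) = 1.096; fraction as HOCl = 1/(1 + 1.096) = 0.477.
Free chlorine required for 1.45 ppm HOCl: 1.45 / 0.477 = 3.04 ppm.
FC to add: 3.04 − 0.2 = 2.84 mg/L as Cl₂.
Cl₂ equivalent: 2.84 mg/L × 1,190,000 L = 3379 g.
Product at 70.4% available Cl: 3379 / 0.704 = 4800 g.

4.80 kg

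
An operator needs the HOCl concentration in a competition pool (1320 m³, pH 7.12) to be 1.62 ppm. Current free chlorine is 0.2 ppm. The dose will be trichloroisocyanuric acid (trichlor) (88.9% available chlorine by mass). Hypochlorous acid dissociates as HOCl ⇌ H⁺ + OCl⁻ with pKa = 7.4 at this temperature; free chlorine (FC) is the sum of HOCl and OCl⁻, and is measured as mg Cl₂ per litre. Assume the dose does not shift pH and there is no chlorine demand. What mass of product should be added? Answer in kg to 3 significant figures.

Volume: 1320 m³ = 1,320,000 L.
[OCl⁻]/[HOCl] = 10^(pH − pKa) = 10^(7.12 − 7.4) = 0.5248; fraction as HOCl = 1/(1 + 0.5248) = 0.6558.
Free chlorine required for 1.62 ppm HOCl: 1.62 / 0.6558 = 2.47 ppm.
FC to add: 2.47 − 0.2 = 2.27 mg/L as Cl₂.
Cl₂ equivalent: 2.27 mg/L × 1,320,000 L = 2997 g.
Product at 88.9% available Cl: 2997 / 0.889 = 3371 g.

3.37 kg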